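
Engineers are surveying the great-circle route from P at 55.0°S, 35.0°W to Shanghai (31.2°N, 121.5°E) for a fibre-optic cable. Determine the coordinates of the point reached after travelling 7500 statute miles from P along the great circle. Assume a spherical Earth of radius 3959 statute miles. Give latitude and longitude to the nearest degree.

≈ 7°S, 103°E

From cos δ = sin φ₁ sin φ₂ + cos φ₁ cos φ₂ cos Δλ, the central angle is δ ≈ 2.635 rad (151.0°). The total great-circle distance is δ·R ≈ 2.635 × 3959 ≈ 10431 mi, so the target fraction is f = 7500/10431 ≈ 0.719.
Interpolate at f ≈ 0.719 with slerp weights a = sin((1−f)δ)/sin δ ≈ 1.389, b = sin(fδ)/sin δ ≈ 1.953.
p = a·p₁ + b·p₂ ≈ (-0.220, 0.967, -0.126); φ = arcsin(p_z) ≈ -7.27°, λ = atan2(p_y, p_x) ≈ 102.82°.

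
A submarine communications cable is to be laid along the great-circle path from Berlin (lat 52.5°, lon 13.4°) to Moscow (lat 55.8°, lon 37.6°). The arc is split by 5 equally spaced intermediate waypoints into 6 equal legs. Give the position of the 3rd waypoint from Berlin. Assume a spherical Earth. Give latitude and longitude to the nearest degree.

≈ lat 55°, lon 25°

Convert each endpoint to a unit vector on the sphere (x = cos φ cos λ, y = cos φ sin λ, z = sin φ).
The central angle between the endpoints is δ = arccos(p₁·p₂) ≈ 0.253 rad (14.5°).
Interpolate at f = 3/6 with slerp weights a = sin((1−f)δ)/sin δ ≈ 0.504, b = sin(fδ)/sin δ ≈ 0.504.
p = a·p₁ + b·p₂ ≈ (0.523, 0.244, 0.817); φ = arcsin(p_z) ≈ 54.76°, λ = atan2(p_y, p_x) ≈ 25.01°.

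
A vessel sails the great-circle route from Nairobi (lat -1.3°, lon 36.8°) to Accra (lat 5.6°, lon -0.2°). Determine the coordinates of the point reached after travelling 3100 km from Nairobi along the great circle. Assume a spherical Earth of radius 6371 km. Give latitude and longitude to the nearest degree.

The haversine formula gives a central angle δ ≈ 0.656 rad (37.6°) between the endpoints. The total great-circle distance is δ·R ≈ 0.656 × 6371 ≈ 4180 km, so the target fraction is f = 3100/4180 ≈ 0.742.
Interpolate at f ≈ 0.742 with slerp weights a = sin((1−f)δ)/sin δ ≈ 0.277, b = sin(fδ)/sin δ ≈ 0.767.
p = a·p₁ + b·p₂ ≈ (0.984, 0.163, 0.069); φ = arcsin(p_z) ≈ 3.93°, λ = atan2(p_y, p_x) ≈ 9.40°.

≈ lat 4°, lon 9°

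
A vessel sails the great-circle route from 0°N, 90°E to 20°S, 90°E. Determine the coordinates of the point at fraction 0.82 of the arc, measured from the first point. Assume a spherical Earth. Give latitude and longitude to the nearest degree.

Write both endpoints as unit vectors p₁, p₂ with components (cos φ cos λ, cos φ sin λ, sin φ).
The central angle between the endpoints is δ = arccos(p₁·p₂) ≈ 0.349 rad (20.0°).
Interpolate at f = 0.82 with slerp weights a = sin((1−f)δ)/sin δ ≈ 0.184, b = sin(fδ)/sin δ ≈ 0.826.
p = a·p₁ + b·p₂ ≈ (0.000, 0.959, -0.282); φ = arcsin(p_z) ≈ -16.40°, λ = atan2(p_y, p_x) ≈ 90.00°.

≈ 16°S, 90°E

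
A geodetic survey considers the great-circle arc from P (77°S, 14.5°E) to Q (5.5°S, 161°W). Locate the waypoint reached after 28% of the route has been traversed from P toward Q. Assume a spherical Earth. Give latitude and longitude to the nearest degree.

≈ (76°S, 157°W)

Write both endpoints as unit vectors p₁, p₂ with components (cos φ cos λ, cos φ sin λ, sin φ).
The central angle between the endpoints is δ = arccos(p₁·p₂) ≈ 1.701 rad (97.5°).
Interpolate at f = 0.28 with slerp weights a = sin((1−f)δ)/sin δ ≈ 0.949, b = sin(fδ)/sin δ ≈ 0.462.
p = a·p₁ + b·p₂ ≈ (-0.229, -0.096, -0.969); φ = arcsin(p_z) ≈ -75.64°, λ = atan2(p_y, p_x) ≈ -157.13°.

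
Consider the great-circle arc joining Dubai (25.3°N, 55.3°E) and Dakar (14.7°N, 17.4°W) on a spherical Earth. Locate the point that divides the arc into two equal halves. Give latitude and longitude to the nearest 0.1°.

≈ 24.3°N, 17.5°E

Write both endpoints as unit vectors p₁, p₂ with components (cos φ cos λ, cos φ sin λ, sin φ).
The central angle between the endpoints is δ = arccos(p₁·p₂) ≈ 1.193 rad (68.4°).
Interpolate at f = 1/2 with slerp weights a = sin((1−f)δ)/sin δ ≈ 0.604, b = sin(fδ)/sin δ ≈ 0.604.
p = a·p₁ + b·p₂ ≈ (0.869, 0.274, 0.412); φ = arcsin(p_z) ≈ 24.31°, λ = atan2(p_y, p_x) ≈ 17.53°.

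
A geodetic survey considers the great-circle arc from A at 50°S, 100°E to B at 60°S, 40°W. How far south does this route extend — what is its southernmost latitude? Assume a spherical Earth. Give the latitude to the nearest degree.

The great circle lies in the plane with unit normal n̂ = (p₁ × p₂)/|p₁ × p₂|.
Here n̂_z ≈ -0.227; the vertex latitude is φ_max = arccos|n̂_z| ≈ 76.9°.
Check via Clairaut: cos φ_max = |cos φ₁| · sin C = cos(50.0°)·sin(159.3°) ≈ 0.227, again giving ≈ 76.9°.

≈ 77°S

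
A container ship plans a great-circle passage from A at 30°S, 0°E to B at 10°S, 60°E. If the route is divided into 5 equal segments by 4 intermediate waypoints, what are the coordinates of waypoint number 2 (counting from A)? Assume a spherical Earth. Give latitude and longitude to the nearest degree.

The haversine formula gives a central angle δ ≈ 1.032 rad (59.1°) between the endpoints.
Interpolate at f = 2/5 with slerp weights a = sin((1−f)δ)/sin δ ≈ 0.676, b = sin(fδ)/sin δ ≈ 0.467.
p = a·p₁ + b·p₂ ≈ (0.816, 0.399, -0.419); φ = arcsin(p_z) ≈ -24.79°, λ = atan2(p_y, p_x) ≈ 26.04°.

≈ 25°S, 26°E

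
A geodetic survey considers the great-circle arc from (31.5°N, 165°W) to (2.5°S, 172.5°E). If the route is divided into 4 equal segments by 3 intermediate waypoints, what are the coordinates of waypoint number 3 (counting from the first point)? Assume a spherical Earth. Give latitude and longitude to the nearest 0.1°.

≈ (6.2°N, 177.6°E)

The haversine formula gives a central angle δ ≈ 0.701 rad (40.2°) between the endpoints.
Interpolate at f = 3/4 with slerp weights a = sin((1−f)δ)/sin δ ≈ 0.270, b = sin(fδ)/sin δ ≈ 0.778.
p = a·p₁ + b·p₂ ≈ (-0.993, 0.042, 0.107); φ = arcsin(p_z) ≈ 6.16°, λ = atan2(p_y, p_x) ≈ 177.59°.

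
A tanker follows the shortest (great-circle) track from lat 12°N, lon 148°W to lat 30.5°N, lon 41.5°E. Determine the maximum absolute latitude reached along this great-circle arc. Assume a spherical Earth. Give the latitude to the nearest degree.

The great circle lies in the plane with unit normal n̂ = (p₁ × p₂)/|p₁ × p₂|.
Here n̂_z ≈ -0.202; the vertex latitude is φ_max = arccos|n̂_z| ≈ 78.3°.
Check via Clairaut: cos φ_max = |cos φ₁| · sin C = cos(12.0°)·sin(11.9°) ≈ 0.202, again giving ≈ 78.3°.

≈ 78°N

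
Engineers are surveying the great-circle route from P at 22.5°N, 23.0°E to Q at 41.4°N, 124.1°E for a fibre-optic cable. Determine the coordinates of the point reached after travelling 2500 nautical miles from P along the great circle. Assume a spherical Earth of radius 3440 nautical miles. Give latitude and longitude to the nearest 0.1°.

From cos δ = sin φ₁ sin φ₂ + cos φ₁ cos φ₂ cos Δλ, the central angle is δ ≈ 1.451 rad (83.1°). The total great-circle distance is δ·R ≈ 1.451 × 3440 ≈ 4991 nmi, so the target fraction is f = 2500/4991 ≈ 0.501.
Interpolate at f ≈ 0.501 with slerp weights a = sin((1−f)δ)/sin δ ≈ 0.667, b = sin(fδ)/sin δ ≈ 0.669.
p = a·p₁ + b·p₂ ≈ (0.286, 0.657, 0.698); φ = arcsin(p_z) ≈ 44.26°, λ = atan2(p_y, p_x) ≈ 66.46°.

≈ 44.3°N, 66.5°E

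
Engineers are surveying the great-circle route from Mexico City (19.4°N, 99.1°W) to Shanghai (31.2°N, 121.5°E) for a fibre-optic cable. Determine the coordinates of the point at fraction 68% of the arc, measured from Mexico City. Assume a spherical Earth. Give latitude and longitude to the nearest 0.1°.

≈ 52.2°N, 163.8°E

Convert each endpoint to a unit vector on the sphere (x = cos φ cos λ, y = cos φ sin λ, z = sin φ).
The central angle between the endpoints is δ = arccos(p₁·p₂) ≈ 2.027 rad (116.1°).
Interpolate at f = 0.68 with slerp weights a = sin((1−f)δ)/sin δ ≈ 0.673, b = sin(fδ)/sin δ ≈ 1.093.
p = a·p₁ + b·p₂ ≈ (-0.589, 0.171, 0.790); φ = arcsin(p_z) ≈ 52.17°, λ = atan2(p_y, p_x) ≈ 163.84°.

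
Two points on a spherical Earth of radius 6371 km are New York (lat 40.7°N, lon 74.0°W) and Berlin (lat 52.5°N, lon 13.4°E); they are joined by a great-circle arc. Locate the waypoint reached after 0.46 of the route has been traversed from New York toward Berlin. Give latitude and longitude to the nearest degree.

Write both endpoints as unit vectors p₁, p₂ with components (cos φ cos λ, cos φ sin λ, sin φ).
The central angle between the endpoints is δ = arccos(p₁·p₂) ≈ 1.002 rad (57.4°).
Interpolate at f = 0.46 with slerp weights a = sin((1−f)δ)/sin δ ≈ 0.611, b = sin(fδ)/sin δ ≈ 0.528.
p = a·p₁ + b·p₂ ≈ (0.440, -0.371, 0.818); φ = arcsin(p_z) ≈ 54.84°, λ = atan2(p_y, p_x) ≈ -40.12°.

≈ lat 55°N, lon 40°W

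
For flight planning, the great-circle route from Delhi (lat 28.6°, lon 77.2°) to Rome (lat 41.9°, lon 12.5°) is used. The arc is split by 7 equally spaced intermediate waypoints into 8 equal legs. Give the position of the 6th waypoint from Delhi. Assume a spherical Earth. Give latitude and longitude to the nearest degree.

≈ lat 42°, lon 30°

The haversine formula gives a central angle δ ≈ 0.929 rad (53.2°) between the endpoints.
Interpolate at f = 6/8 with slerp weights a = sin((1−f)δ)/sin δ ≈ 0.287, b = sin(fδ)/sin δ ≈ 0.801.
p = a·p₁ + b·p₂ ≈ (0.638, 0.375, 0.673); φ = arcsin(p_z) ≈ 42.26°, λ = atan2(p_y, p_x) ≈ 30.45°.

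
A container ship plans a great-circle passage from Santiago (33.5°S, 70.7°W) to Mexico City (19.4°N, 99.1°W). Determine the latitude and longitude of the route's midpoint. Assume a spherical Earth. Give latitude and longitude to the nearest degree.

Write both endpoints as unit vectors p₁, p₂ with components (cos φ cos λ, cos φ sin λ, sin φ).
The central angle between the endpoints is δ = arccos(p₁·p₂) ≈ 1.037 rad (59.4°).
Interpolate at f = 1/2 with slerp weights a = sin((1−f)δ)/sin δ ≈ 0.576, b = sin(fδ)/sin δ ≈ 0.576.
p = a·p₁ + b·p₂ ≈ (0.073, -0.989, -0.127); φ = arcsin(p_z) ≈ -7.27°, λ = atan2(p_y, p_x) ≈ -85.79°.

≈ 7°S, 86°W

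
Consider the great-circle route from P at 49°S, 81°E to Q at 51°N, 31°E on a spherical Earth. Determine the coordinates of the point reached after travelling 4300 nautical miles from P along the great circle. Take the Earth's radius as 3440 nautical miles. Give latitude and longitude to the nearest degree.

Convert each endpoint to a unit vector on the sphere (x = cos φ cos λ, y = cos φ sin λ, z = sin φ).
The central angle between the endpoints is δ = arccos(p₁·p₂) ≈ 1.898 rad (108.7°). The total great-circle distance is δ·R ≈ 1.898 × 3440 ≈ 6528 nmi, so the target fraction is f = 4300/6528 ≈ 0.659.
Interpolate at f ≈ 0.659 with slerp weights a = sin((1−f)δ)/sin δ ≈ 0.637, b = sin(fδ)/sin δ ≈ 1.002.
p = a·p₁ + b·p₂ ≈ (0.606, 0.738, 0.298); φ = arcsin(p_z) ≈ 17.33°, λ = atan2(p_y, p_x) ≈ 50.60°.

≈ 17°N, 51°E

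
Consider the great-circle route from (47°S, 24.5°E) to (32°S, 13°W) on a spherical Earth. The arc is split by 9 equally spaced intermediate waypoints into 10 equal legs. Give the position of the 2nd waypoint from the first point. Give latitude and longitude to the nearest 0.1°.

≈ (45.1°S, 15.6°E)

The haversine formula gives a central angle δ ≈ 0.562 rad (32.2°) between the endpoints.
Interpolate at f = 2/10 with slerp weights a = sin((1−f)δ)/sin δ ≈ 0.816, b = sin(fδ)/sin δ ≈ 0.210.
p = a·p₁ + b·p₂ ≈ (0.680, 0.191, -0.708); φ = arcsin(p_z) ≈ -45.07°, λ = atan2(p_y, p_x) ≈ 15.65°.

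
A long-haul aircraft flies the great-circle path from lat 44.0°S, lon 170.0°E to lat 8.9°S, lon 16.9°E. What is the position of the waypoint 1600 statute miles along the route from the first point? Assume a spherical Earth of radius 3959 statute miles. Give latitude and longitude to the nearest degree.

Convert each endpoint to a unit vector on the sphere (x = cos φ cos λ, y = cos φ sin λ, z = sin φ).
The central angle between the endpoints is δ = arccos(p₁·p₂) ≈ 2.125 rad (121.8°). The total great-circle distance is δ·R ≈ 2.125 × 3959 ≈ 8413 mi, so the target fraction is f = 1600/8413 ≈ 0.190.
Interpolate at f ≈ 0.190 with slerp weights a = sin((1−f)δ)/sin δ ≈ 1.163, b = sin(fδ)/sin δ ≈ 0.462.
p = a·p₁ + b·p₂ ≈ (-0.387, 0.278, -0.879); φ = arcsin(p_z) ≈ -61.56°, λ = atan2(p_y, p_x) ≈ 144.27°.

≈ lat 62°S, lon 144°E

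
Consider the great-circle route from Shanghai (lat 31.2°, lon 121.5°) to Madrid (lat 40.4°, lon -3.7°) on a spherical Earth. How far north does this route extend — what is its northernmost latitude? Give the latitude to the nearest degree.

The great circle lies in the plane with unit normal n̂ = (p₁ × p₂)/|p₁ × p₂|.
Here n̂_z ≈ -0.533; the vertex latitude is φ_max = arccos|n̂_z| ≈ 57.8°.
Check via Clairaut: cos φ_max = |cos φ₁| · sin C = cos(31.2°)·sin(38.5°) ≈ 0.533, again giving ≈ 57.8°.

≈ 58°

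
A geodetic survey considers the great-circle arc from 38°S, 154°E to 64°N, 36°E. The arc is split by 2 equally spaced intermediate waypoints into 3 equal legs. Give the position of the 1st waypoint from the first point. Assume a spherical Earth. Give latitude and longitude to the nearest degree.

Convert each endpoint to a unit vector on the sphere (x = cos φ cos λ, y = cos φ sin λ, z = sin φ).
The central angle between the endpoints is δ = arccos(p₁·p₂) ≈ 2.368 rad (135.7°).
Interpolate at f = 1/3 with slerp weights a = sin((1−f)δ)/sin δ ≈ 1.431, b = sin(fδ)/sin δ ≈ 1.016.
p = a·p₁ + b·p₂ ≈ (-0.653, 0.756, 0.032); φ = arcsin(p_z) ≈ 1.84°, λ = atan2(p_y, p_x) ≈ 130.82°.

≈ 2°N, 131°E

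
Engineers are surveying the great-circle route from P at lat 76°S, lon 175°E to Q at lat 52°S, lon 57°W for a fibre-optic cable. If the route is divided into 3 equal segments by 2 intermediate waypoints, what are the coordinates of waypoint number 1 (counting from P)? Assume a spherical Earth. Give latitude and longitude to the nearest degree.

From cos δ = sin φ₁ sin φ₂ + cos φ₁ cos φ₂ cos Δλ, the central angle is δ ≈ 0.833 rad (47.7°).
Interpolate at f = 1/3 with slerp weights a = sin((1−f)δ)/sin δ ≈ 0.712, b = sin(fδ)/sin δ ≈ 0.370.
p = a·p₁ + b·p₂ ≈ (-0.048, -0.176, -0.983); φ = arcsin(p_z) ≈ -79.48°, λ = atan2(p_y, p_x) ≈ -105.09°.

≈ lat 79°S, lon 105°W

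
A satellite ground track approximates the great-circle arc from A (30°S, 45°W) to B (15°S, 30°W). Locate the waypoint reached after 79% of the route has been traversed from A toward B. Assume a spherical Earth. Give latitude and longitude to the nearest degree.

Write both endpoints as unit vectors p₁, p₂ with components (cos φ cos λ, cos φ sin λ, sin φ).
The central angle between the endpoints is δ = arccos(p₁·p₂) ≈ 0.356 rad (20.4°).
Interpolate at f = 0.79 with slerp weights a = sin((1−f)δ)/sin δ ≈ 0.214, b = sin(fδ)/sin δ ≈ 0.796.
p = a·p₁ + b·p₂ ≈ (0.797, -0.516, -0.313); φ = arcsin(p_z) ≈ -18.26°, λ = atan2(p_y, p_x) ≈ -32.90°.

≈ (18°S, 33°W)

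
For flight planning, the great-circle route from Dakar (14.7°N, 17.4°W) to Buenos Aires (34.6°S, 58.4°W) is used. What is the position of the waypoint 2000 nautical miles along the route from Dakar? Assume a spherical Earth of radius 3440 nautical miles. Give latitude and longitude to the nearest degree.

≈ 12°S, 37°W

From cos δ = sin φ₁ sin φ₂ + cos φ₁ cos φ₂ cos Δλ, the central angle is δ ≈ 1.096 rad (62.8°). The total great-circle distance is δ·R ≈ 1.096 × 3440 ≈ 3772 nmi, so the target fraction is f = 2000/3772 ≈ 0.530.
Interpolate at f ≈ 0.530 with slerp weights a = sin((1−f)δ)/sin δ ≈ 0.554, b = sin(fδ)/sin δ ≈ 0.617.
p = a·p₁ + b·p₂ ≈ (0.777, -0.593, -0.210); φ = arcsin(p_z) ≈ -12.13°, λ = atan2(p_y, p_x) ≈ -37.34°.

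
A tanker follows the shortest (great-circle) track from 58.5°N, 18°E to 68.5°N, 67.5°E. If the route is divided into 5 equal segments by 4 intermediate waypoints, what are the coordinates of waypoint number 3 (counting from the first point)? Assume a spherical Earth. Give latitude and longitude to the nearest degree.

≈ 67°N, 43°E

Convert each endpoint to a unit vector on the sphere (x = cos φ cos λ, y = cos φ sin λ, z = sin φ).
The central angle between the endpoints is δ = arccos(p₁·p₂) ≈ 0.409 rad (23.4°).
Interpolate at f = 3/5 with slerp weights a = sin((1−f)δ)/sin δ ≈ 0.410, b = sin(fδ)/sin δ ≈ 0.611.
p = a·p₁ + b·p₂ ≈ (0.289, 0.273, 0.918); φ = arcsin(p_z) ≈ 66.57°, λ = atan2(p_y, p_x) ≈ 43.35°.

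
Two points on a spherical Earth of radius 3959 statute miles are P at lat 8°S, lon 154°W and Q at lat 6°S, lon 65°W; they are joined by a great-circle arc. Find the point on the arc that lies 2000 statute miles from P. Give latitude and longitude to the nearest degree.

≈ lat 10°S, lon 125°W

Write both endpoints as unit vectors p₁, p₂ with components (cos φ cos λ, cos φ sin λ, sin φ).
The central angle between the endpoints is δ = arccos(p₁·p₂) ≈ 1.539 rad (88.2°). The total great-circle distance is δ·R ≈ 1.539 × 3959 ≈ 6093 mi, so the target fraction is f = 2000/6093 ≈ 0.328.
Interpolate at f ≈ 0.328 with slerp weights a = sin((1−f)δ)/sin δ ≈ 0.860, b = sin(fδ)/sin δ ≈ 0.484.
p = a·p₁ + b·p₂ ≈ (-0.562, -0.810, -0.170); φ = arcsin(p_z) ≈ -9.80°, λ = atan2(p_y, p_x) ≈ -124.75°.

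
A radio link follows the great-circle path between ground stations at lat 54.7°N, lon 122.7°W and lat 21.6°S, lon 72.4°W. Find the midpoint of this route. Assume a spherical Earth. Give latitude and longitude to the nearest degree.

≈ lat 18°N, lon 91°W

Convert each endpoint to a unit vector on the sphere (x = cos φ cos λ, y = cos φ sin λ, z = sin φ).
The central angle between the endpoints is δ = arccos(p₁·p₂) ≈ 1.528 rad (87.5°).
Interpolate at f = 1/2 with slerp weights a = sin((1−f)δ)/sin δ ≈ 0.692, b = sin(fδ)/sin δ ≈ 0.692.
p = a·p₁ + b·p₂ ≈ (-0.021, -0.950, 0.310); φ = arcsin(p_z) ≈ 18.07°, λ = atan2(p_y, p_x) ≈ -91.30°.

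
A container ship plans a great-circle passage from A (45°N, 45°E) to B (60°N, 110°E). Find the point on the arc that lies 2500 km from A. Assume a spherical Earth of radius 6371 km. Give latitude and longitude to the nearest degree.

≈ (58°N, 75°E)

Write both endpoints as unit vectors p₁, p₂ with components (cos φ cos λ, cos φ sin λ, sin φ).
The central angle between the endpoints is δ = arccos(p₁·p₂) ≈ 0.705 rad (40.4°). The total great-circle distance is δ·R ≈ 0.705 × 6371 ≈ 4490 km, so the target fraction is f = 2500/4490 ≈ 0.557.
Interpolate at f ≈ 0.557 with slerp weights a = sin((1−f)δ)/sin δ ≈ 0.474, b = sin(fδ)/sin δ ≈ 0.590.
p = a·p₁ + b·p₂ ≈ (0.136, 0.515, 0.847); φ = arcsin(p_z) ≈ 57.84°, λ = atan2(p_y, p_x) ≈ 75.17°.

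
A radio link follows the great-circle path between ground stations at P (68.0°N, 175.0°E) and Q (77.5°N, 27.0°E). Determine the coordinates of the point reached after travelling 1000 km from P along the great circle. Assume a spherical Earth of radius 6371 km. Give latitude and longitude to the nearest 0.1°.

≈ (76.7°N, 166.8°E)

From cos δ = sin φ₁ sin φ₂ + cos φ₁ cos φ₂ cos Δλ, the central angle is δ ≈ 0.580 rad (33.2°). The total great-circle distance is δ·R ≈ 0.580 × 6371 ≈ 3695 km, so the target fraction is f = 1000/3695 ≈ 0.271.
Interpolate at f ≈ 0.271 with slerp weights a = sin((1−f)δ)/sin δ ≈ 0.749, b = sin(fδ)/sin δ ≈ 0.285.
p = a·p₁ + b·p₂ ≈ (-0.225, 0.052, 0.973); φ = arcsin(p_z) ≈ 76.67°, λ = atan2(p_y, p_x) ≈ 166.84°.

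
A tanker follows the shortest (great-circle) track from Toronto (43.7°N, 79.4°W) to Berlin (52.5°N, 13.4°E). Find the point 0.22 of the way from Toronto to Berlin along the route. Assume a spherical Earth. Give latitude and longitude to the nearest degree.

Convert each endpoint to a unit vector on the sphere (x = cos φ cos λ, y = cos φ sin λ, z = sin φ).
The central angle between the endpoints is δ = arccos(p₁·p₂) ≈ 1.016 rad (58.2°).
Interpolate at f = 0.22 with slerp weights a = sin((1−f)δ)/sin δ ≈ 0.838, b = sin(fδ)/sin δ ≈ 0.261.
p = a·p₁ + b·p₂ ≈ (0.266, -0.559, 0.786); φ = arcsin(p_z) ≈ 51.79°, λ = atan2(p_y, p_x) ≈ -64.55°.

≈ 52°N, 65°W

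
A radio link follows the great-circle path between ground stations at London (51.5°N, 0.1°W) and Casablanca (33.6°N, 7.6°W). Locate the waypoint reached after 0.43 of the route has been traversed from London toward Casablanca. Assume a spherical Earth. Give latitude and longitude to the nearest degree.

The haversine formula gives a central angle δ ≈ 0.327 rad (18.7°) between the endpoints.
Interpolate at f = 0.43 with slerp weights a = sin((1−f)δ)/sin δ ≈ 0.577, b = sin(fδ)/sin δ ≈ 0.436.
p = a·p₁ + b·p₂ ≈ (0.719, -0.049, 0.693); φ = arcsin(p_z) ≈ 43.86°, λ = atan2(p_y, p_x) ≈ -3.87°.

≈ (44°N, 4°W)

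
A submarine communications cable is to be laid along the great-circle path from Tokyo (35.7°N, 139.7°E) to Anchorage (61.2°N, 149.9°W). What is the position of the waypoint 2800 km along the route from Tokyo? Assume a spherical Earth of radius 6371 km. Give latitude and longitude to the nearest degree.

Convert each endpoint to a unit vector on the sphere (x = cos φ cos λ, y = cos φ sin λ, z = sin φ).
The central angle between the endpoints is δ = arccos(p₁·p₂) ≈ 0.873 rad (50.0°). The total great-circle distance is δ·R ≈ 0.873 × 6371 ≈ 5561 km, so the target fraction is f = 2800/5561 ≈ 0.503.
Interpolate at f ≈ 0.503 with slerp weights a = sin((1−f)δ)/sin δ ≈ 0.548, b = sin(fδ)/sin δ ≈ 0.555.
p = a·p₁ + b·p₂ ≈ (-0.571, 0.154, 0.806); φ = arcsin(p_z) ≈ 53.75°, λ = atan2(p_y, p_x) ≈ 164.93°.

≈ 54°N, 165°E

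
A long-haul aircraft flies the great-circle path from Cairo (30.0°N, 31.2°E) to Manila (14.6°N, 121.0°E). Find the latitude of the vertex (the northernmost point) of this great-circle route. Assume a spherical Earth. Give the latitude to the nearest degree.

The great circle lies in the plane with unit normal n̂ = (p₁ × p₂)/|p₁ × p₂|.
Here n̂_z ≈ +0.845; the vertex latitude is φ_max = arccos|n̂_z| ≈ 32.3°.
Check via Clairaut: cos φ_max = |cos φ₁| · sin C = cos(30.0°)·sin(77.4°) ≈ 0.845, again giving ≈ 32.3°.

≈ 32°N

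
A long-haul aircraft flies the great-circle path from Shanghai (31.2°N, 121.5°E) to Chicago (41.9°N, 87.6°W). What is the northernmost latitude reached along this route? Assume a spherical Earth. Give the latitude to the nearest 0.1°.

The great circle lies in the plane with unit normal n̂ = (p₁ × p₂)/|p₁ × p₂|.
Here n̂_z ≈ +0.317; the vertex latitude is φ_max = arccos|n̂_z| ≈ 71.5°.
Check via Clairaut: cos φ_max = |cos φ₁| · sin C = cos(31.2°)·sin(21.7°) ≈ 0.317, again giving ≈ 71.5°.

≈ 71.5°N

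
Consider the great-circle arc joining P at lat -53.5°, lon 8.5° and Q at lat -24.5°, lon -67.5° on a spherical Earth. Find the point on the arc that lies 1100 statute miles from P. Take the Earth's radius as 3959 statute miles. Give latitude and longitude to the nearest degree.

≈ lat -52°, lon -18°

The haversine formula gives a central angle δ ≈ 1.088 rad (62.3°) between the endpoints. The total great-circle distance is δ·R ≈ 1.088 × 3959 ≈ 4307 mi, so the target fraction is f = 1100/4307 ≈ 0.255.
Interpolate at f ≈ 0.255 with slerp weights a = sin((1−f)δ)/sin δ ≈ 0.818, b = sin(fδ)/sin δ ≈ 0.310.
p = a·p₁ + b·p₂ ≈ (0.589, -0.188, -0.786); φ = arcsin(p_z) ≈ -51.80°, λ = atan2(p_y, p_x) ≈ -17.74°.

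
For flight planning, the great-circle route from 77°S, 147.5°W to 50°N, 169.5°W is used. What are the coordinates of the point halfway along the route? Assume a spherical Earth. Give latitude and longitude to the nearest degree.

The haversine formula gives a central angle δ ≈ 2.230 rad (127.8°) between the endpoints.
Interpolate at f = 1/2 with slerp weights a = sin((1−f)δ)/sin δ ≈ 1.136, b = sin(fδ)/sin δ ≈ 1.136.
p = a·p₁ + b·p₂ ≈ (-0.933, -0.270, -0.237); φ = arcsin(p_z) ≈ -13.69°, λ = atan2(p_y, p_x) ≈ -163.85°.

≈ 14°S, 164°W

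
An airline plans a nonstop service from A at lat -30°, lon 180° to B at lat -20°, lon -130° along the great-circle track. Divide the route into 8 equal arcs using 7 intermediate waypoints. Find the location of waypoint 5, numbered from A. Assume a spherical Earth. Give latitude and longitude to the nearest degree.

Convert each endpoint to a unit vector on the sphere (x = cos φ cos λ, y = cos φ sin λ, z = sin φ).
The central angle between the endpoints is δ = arccos(p₁·p₂) ≈ 0.804 rad (46.0°).
Interpolate at f = 5/8 with slerp weights a = sin((1−f)δ)/sin δ ≈ 0.412, b = sin(fδ)/sin δ ≈ 0.669.
p = a·p₁ + b·p₂ ≈ (-0.761, -0.481, -0.435); φ = arcsin(p_z) ≈ -25.78°, λ = atan2(p_y, p_x) ≈ -147.68°.

≈ lat -26°, lon -148°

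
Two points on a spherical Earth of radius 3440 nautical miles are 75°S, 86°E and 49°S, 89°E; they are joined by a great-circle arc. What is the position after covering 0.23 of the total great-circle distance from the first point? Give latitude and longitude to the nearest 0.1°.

≈ 69.0°S, 87.3°E

Convert each endpoint to a unit vector on the sphere (x = cos φ cos λ, y = cos φ sin λ, z = sin φ).
The central angle between the endpoints is δ = arccos(p₁·p₂) ≈ 0.454 rad (26.0°).
Interpolate at f = 0.23 with slerp weights a = sin((1−f)δ)/sin δ ≈ 0.781, b = sin(fδ)/sin δ ≈ 0.238.
p = a·p₁ + b·p₂ ≈ (0.017, 0.358, -0.934); φ = arcsin(p_z) ≈ -69.03°, λ = atan2(p_y, p_x) ≈ 87.31°.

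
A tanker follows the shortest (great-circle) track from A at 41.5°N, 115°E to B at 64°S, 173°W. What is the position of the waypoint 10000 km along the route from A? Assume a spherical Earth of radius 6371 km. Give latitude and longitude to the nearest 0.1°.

≈ 41.0°S, 154.5°E

The haversine formula gives a central angle δ ≈ 2.088 rad (119.6°) between the endpoints. The total great-circle distance is δ·R ≈ 2.088 × 6371 ≈ 13300 km, so the target fraction is f = 10000/13300 ≈ 0.752.
Interpolate at f ≈ 0.752 with slerp weights a = sin((1−f)δ)/sin δ ≈ 0.570, b = sin(fδ)/sin δ ≈ 1.150.
p = a·p₁ + b·p₂ ≈ (-0.681, 0.325, -0.656); φ = arcsin(p_z) ≈ -41.03°, λ = atan2(p_y, p_x) ≈ 154.47°.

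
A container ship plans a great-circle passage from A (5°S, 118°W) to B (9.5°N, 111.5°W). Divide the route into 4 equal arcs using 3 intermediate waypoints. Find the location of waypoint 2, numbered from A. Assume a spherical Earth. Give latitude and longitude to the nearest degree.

Convert each endpoint to a unit vector on the sphere (x = cos φ cos λ, y = cos φ sin λ, z = sin φ).
The central angle between the endpoints is δ = arccos(p₁·p₂) ≈ 0.277 rad (15.9°).
Interpolate at f = 2/4 with slerp weights a = sin((1−f)δ)/sin δ ≈ 0.505, b = sin(fδ)/sin δ ≈ 0.505.
p = a·p₁ + b·p₂ ≈ (-0.419, -0.907, 0.039); φ = arcsin(p_z) ≈ 2.25°, λ = atan2(p_y, p_x) ≈ -114.77°.

≈ (2°N, 115°W)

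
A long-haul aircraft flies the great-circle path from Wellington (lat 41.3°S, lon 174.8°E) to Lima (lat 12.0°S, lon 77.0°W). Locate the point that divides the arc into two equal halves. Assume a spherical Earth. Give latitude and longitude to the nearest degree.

The haversine formula gives a central angle δ ≈ 1.663 rad (95.3°) between the endpoints.
Interpolate at f = 1/2 with slerp weights a = sin((1−f)δ)/sin δ ≈ 0.742, b = sin(fδ)/sin δ ≈ 0.742.
p = a·p₁ + b·p₂ ≈ (-0.392, -0.657, -0.644); φ = arcsin(p_z) ≈ -40.10°, λ = atan2(p_y, p_x) ≈ -120.83°.

≈ lat 40°S, lon 121°W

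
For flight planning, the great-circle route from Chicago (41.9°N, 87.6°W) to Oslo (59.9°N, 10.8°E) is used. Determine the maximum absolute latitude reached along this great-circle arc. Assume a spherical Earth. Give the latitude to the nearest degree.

≈ 64°N

The great circle lies in the plane with unit normal n̂ = (p₁ × p₂)/|p₁ × p₂|.
Here n̂_z ≈ +0.433; the vertex latitude is φ_max = arccos|n̂_z| ≈ 64.3°.
Check via Clairaut: cos φ_max = |cos φ₁| · sin C = cos(41.9°)·sin(35.6°) ≈ 0.433, again giving ≈ 64.3°.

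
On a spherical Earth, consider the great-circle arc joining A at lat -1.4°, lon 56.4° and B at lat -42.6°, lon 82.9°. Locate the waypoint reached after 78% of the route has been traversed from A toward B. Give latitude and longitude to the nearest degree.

≈ lat -34°, lon 75°

From cos δ = sin φ₁ sin φ₂ + cos φ₁ cos φ₂ cos Δλ, the central angle is δ ≈ 0.830 rad (47.5°).
Interpolate at f = 0.78 with slerp weights a = sin((1−f)δ)/sin δ ≈ 0.246, b = sin(fδ)/sin δ ≈ 0.817.
p = a·p₁ + b·p₂ ≈ (0.210, 0.802, -0.559); φ = arcsin(p_z) ≈ -34.00°, λ = atan2(p_y, p_x) ≈ 75.29°.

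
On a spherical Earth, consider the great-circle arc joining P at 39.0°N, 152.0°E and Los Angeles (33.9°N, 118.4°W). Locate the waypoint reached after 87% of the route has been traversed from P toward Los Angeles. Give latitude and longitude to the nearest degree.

The haversine formula gives a central angle δ ≈ 1.207 rad (69.2°) between the endpoints.
Interpolate at f = 0.87 with slerp weights a = sin((1−f)δ)/sin δ ≈ 0.167, b = sin(fδ)/sin δ ≈ 0.928.
p = a·p₁ + b·p₂ ≈ (-0.481, -0.617, 0.623); φ = arcsin(p_z) ≈ 38.53°, λ = atan2(p_y, p_x) ≈ -127.96°.

≈ 39°N, 128°W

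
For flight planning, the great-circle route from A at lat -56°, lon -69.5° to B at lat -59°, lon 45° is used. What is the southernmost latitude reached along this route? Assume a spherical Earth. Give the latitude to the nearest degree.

The great circle lies in the plane with unit normal n̂ = (p₁ × p₂)/|p₁ × p₂|.
Here n̂_z ≈ +0.325; the vertex latitude is φ_max = arccos|n̂_z| ≈ 71.0°.
Check via Clairaut: cos φ_max = |cos φ₁| · sin C = cos(56.0°)·sin(144.5°) ≈ 0.325, again giving ≈ 71.0°.

≈ -71°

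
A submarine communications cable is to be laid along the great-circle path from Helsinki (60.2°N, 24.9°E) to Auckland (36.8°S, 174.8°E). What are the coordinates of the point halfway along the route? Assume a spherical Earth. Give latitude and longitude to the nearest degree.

≈ 31°N, 141°E

Write both endpoints as unit vectors p₁, p₂ with components (cos φ cos λ, cos φ sin λ, sin φ).
The central angle between the endpoints is δ = arccos(p₁·p₂) ≈ 2.614 rad (149.8°).
Interpolate at f = 1/2 with slerp weights a = sin((1−f)δ)/sin δ ≈ 1.918, b = sin(fδ)/sin δ ≈ 1.918.
p = a·p₁ + b·p₂ ≈ (-0.665, 0.541, 0.515); φ = arcsin(p_z) ≈ 31.03°, λ = atan2(p_y, p_x) ≈ 140.89°.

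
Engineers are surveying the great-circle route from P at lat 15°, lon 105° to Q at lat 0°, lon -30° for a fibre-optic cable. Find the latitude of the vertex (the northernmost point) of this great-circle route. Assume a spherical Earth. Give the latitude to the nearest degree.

The great circle lies in the plane with unit normal n̂ = (p₁ × p₂)/|p₁ × p₂|.
Here n̂_z ≈ -0.935; the vertex latitude is φ_max = arccos|n̂_z| ≈ 20.8°.

≈ 21°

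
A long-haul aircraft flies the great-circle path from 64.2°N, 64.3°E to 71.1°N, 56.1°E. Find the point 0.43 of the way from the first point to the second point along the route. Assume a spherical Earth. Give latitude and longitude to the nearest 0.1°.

≈ 67.2°N, 61.4°E

Write both endpoints as unit vectors p₁, p₂ with components (cos φ cos λ, cos φ sin λ, sin φ).
The central angle between the endpoints is δ = arccos(p₁·p₂) ≈ 0.132 rad (7.6°).
Interpolate at f = 0.43 with slerp weights a = sin((1−f)δ)/sin δ ≈ 0.571, b = sin(fδ)/sin δ ≈ 0.431.
p = a·p₁ + b·p₂ ≈ (0.186, 0.340, 0.922); φ = arcsin(p_z) ≈ 67.22°, λ = atan2(p_y, p_x) ≈ 61.35°.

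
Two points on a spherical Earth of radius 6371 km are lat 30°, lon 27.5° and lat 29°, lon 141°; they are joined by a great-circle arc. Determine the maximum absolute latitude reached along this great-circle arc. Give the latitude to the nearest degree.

≈ 46°

The great circle lies in the plane with unit normal n̂ = (p₁ × p₂)/|p₁ × p₂|.
Here n̂_z ≈ +0.696; the vertex latitude is φ_max = arccos|n̂_z| ≈ 45.9°.
Check via Clairaut: cos φ_max = |cos φ₁| · sin C = cos(30.0°)·sin(53.5°) ≈ 0.696, again giving ≈ 45.9°.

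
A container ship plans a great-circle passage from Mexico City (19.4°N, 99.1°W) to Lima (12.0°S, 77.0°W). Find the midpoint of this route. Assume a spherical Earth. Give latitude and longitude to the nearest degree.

Convert each endpoint to a unit vector on the sphere (x = cos φ cos λ, y = cos φ sin λ, z = sin φ).
The central angle between the endpoints is δ = arccos(p₁·p₂) ≈ 0.667 rad (38.2°).
Interpolate at f = 1/2 with slerp weights a = sin((1−f)δ)/sin δ ≈ 0.529, b = sin(fδ)/sin δ ≈ 0.529.
p = a·p₁ + b·p₂ ≈ (0.037, -0.997, 0.066); φ = arcsin(p_z) ≈ 3.77°, λ = atan2(p_y, p_x) ≈ -87.85°.

≈ (4°N, 88°W)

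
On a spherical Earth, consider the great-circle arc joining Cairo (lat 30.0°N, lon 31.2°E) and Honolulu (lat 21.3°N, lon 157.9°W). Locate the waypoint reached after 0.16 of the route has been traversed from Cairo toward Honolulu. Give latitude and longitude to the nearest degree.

Write both endpoints as unit vectors p₁, p₂ with components (cos φ cos λ, cos φ sin λ, sin φ).
The central angle between the endpoints is δ = arccos(p₁·p₂) ≈ 2.233 rad (128.0°).
Interpolate at f = 0.16 with slerp weights a = sin((1−f)δ)/sin δ ≈ 1.210, b = sin(fδ)/sin δ ≈ 0.444.
p = a·p₁ + b·p₂ ≈ (0.513, 0.387, 0.766); φ = arcsin(p_z) ≈ 50.00°, λ = atan2(p_y, p_x) ≈ 37.04°.

≈ lat 50°N, lon 37°E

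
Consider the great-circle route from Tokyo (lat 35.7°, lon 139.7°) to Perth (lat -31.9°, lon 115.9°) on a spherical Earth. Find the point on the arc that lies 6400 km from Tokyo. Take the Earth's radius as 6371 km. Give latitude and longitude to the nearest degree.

From cos δ = sin φ₁ sin φ₂ + cos φ₁ cos φ₂ cos Δλ, the central angle is δ ≈ 1.242 rad (71.2°). The total great-circle distance is δ·R ≈ 1.242 × 6371 ≈ 7916 km, so the target fraction is f = 6400/7916 ≈ 0.808.
Interpolate at f ≈ 0.808 with slerp weights a = sin((1−f)δ)/sin δ ≈ 0.249, b = sin(fδ)/sin δ ≈ 0.892.
p = a·p₁ + b·p₂ ≈ (-0.485, 0.812, -0.326); φ = arcsin(p_z) ≈ -19.02°, λ = atan2(p_y, p_x) ≈ 120.85°.

≈ lat -19°, lon 121°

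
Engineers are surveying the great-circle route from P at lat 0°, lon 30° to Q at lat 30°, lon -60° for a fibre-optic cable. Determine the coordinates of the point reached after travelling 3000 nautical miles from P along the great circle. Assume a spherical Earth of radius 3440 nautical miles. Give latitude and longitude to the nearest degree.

≈ lat 23°, lon -16°

Convert each endpoint to a unit vector on the sphere (x = cos φ cos λ, y = cos φ sin λ, z = sin φ).
The central angle between the endpoints is δ = arccos(p₁·p₂) ≈ 1.571 rad (90.0°). The total great-circle distance is δ·R ≈ 1.571 × 3440 ≈ 5404 nmi, so the target fraction is f = 3000/5404 ≈ 0.555.
Interpolate at f ≈ 0.555 with slerp weights a = sin((1−f)δ)/sin δ ≈ 0.643, b = sin(fδ)/sin δ ≈ 0.766.
p = a·p₁ + b·p₂ ≈ (0.889, -0.253, 0.383); φ = arcsin(p_z) ≈ 22.51°, λ = atan2(p_y, p_x) ≈ -15.87°.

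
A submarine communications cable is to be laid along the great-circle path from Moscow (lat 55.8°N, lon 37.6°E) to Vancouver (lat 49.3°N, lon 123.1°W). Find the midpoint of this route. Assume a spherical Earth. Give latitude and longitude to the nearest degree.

Write both endpoints as unit vectors p₁, p₂ with components (cos φ cos λ, cos φ sin λ, sin φ).
The central angle between the endpoints is δ = arccos(p₁·p₂) ≈ 1.286 rad (73.7°).
Interpolate at f = 1/2 with slerp weights a = sin((1−f)δ)/sin δ ≈ 0.625, b = sin(fδ)/sin δ ≈ 0.625.
p = a·p₁ + b·p₂ ≈ (0.056, -0.127, 0.990); φ = arcsin(p_z) ≈ 82.03°, λ = atan2(p_y, p_x) ≈ -66.31°.

≈ lat 82°N, lon 66°W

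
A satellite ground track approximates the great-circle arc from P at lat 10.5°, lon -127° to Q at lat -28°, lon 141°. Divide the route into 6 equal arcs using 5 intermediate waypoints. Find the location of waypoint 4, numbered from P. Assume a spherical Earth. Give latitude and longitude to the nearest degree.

≈ lat -19°, lon 175°

From cos δ = sin φ₁ sin φ₂ + cos φ₁ cos φ₂ cos Δλ, the central angle is δ ≈ 1.687 rad (96.7°).
Interpolate at f = 4/6 with slerp weights a = sin((1−f)δ)/sin δ ≈ 0.537, b = sin(fδ)/sin δ ≈ 0.908.
p = a·p₁ + b·p₂ ≈ (-0.941, 0.083, -0.329); φ = arcsin(p_z) ≈ -19.18°, λ = atan2(p_y, p_x) ≈ 174.95°.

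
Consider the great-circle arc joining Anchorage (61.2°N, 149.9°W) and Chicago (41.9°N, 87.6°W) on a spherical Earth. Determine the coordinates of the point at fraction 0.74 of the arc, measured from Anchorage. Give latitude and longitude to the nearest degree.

Write both endpoints as unit vectors p₁, p₂ with components (cos φ cos λ, cos φ sin λ, sin φ).
The central angle between the endpoints is δ = arccos(p₁·p₂) ≈ 0.720 rad (41.2°).
Interpolate at f = 0.74 with slerp weights a = sin((1−f)δ)/sin δ ≈ 0.282, b = sin(fδ)/sin δ ≈ 0.770.
p = a·p₁ + b·p₂ ≈ (-0.094, -0.641, 0.762); φ = arcsin(p_z) ≈ 49.62°, λ = atan2(p_y, p_x) ≈ -98.31°.

≈ (50°N, 98°W)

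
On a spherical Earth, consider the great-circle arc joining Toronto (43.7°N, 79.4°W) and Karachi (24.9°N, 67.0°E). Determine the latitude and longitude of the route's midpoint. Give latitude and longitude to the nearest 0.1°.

≈ 65.7°N, 14.3°E

Write both endpoints as unit vectors p₁, p₂ with components (cos φ cos λ, cos φ sin λ, sin φ).
The central angle between the endpoints is δ = arccos(p₁·p₂) ≈ 1.829 rad (104.8°).
Interpolate at f = 1/2 with slerp weights a = sin((1−f)δ)/sin δ ≈ 0.819, b = sin(fδ)/sin δ ≈ 0.819.
p = a·p₁ + b·p₂ ≈ (0.399, 0.102, 0.911); φ = arcsin(p_z) ≈ 65.66°, λ = atan2(p_y, p_x) ≈ 14.31°.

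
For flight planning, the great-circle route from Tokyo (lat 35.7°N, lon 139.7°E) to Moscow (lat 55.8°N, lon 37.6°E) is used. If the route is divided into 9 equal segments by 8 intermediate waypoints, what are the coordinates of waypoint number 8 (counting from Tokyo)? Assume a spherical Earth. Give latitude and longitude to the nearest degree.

Write both endpoints as unit vectors p₁, p₂ with components (cos φ cos λ, cos φ sin λ, sin φ).
The central angle between the endpoints is δ = arccos(p₁·p₂) ≈ 1.173 rad (67.2°).
Interpolate at f = 8/9 with slerp weights a = sin((1−f)δ)/sin δ ≈ 0.141, b = sin(fδ)/sin δ ≈ 0.937.
p = a·p₁ + b·p₂ ≈ (0.330, 0.395, 0.857); φ = arcsin(p_z) ≈ 59.01°, λ = atan2(p_y, p_x) ≈ 50.16°.

≈ lat 59°N, lon 50°E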